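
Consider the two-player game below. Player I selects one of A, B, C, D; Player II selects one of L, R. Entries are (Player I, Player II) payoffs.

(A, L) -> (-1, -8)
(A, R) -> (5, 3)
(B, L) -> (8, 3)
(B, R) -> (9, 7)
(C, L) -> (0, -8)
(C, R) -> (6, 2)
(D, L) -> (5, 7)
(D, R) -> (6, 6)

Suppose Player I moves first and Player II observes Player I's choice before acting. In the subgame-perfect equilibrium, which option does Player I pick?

B

Backward induction with Player I moving first.
- A: Player II compares -8, 3 and picks R; Player I would get 5.
- B: Player II compares 3, 7 and picks R; Player I would get 9.
- C: Player II compares -8, 2 and picks R; Player I would get 6.
- D: Player II compares 7, 6 and picks L; Player I would get 5.
Among 5, 9, 6, 5, the best is 9 at B. Subgame-perfect outcome: (B, R) with payoffs (9, 7).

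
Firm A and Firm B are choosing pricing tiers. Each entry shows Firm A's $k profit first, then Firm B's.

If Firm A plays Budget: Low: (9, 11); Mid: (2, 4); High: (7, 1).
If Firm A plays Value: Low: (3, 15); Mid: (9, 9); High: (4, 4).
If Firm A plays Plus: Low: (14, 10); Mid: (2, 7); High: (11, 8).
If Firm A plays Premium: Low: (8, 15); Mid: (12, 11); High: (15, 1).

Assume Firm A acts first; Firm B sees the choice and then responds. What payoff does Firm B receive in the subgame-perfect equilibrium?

Backward induction with Firm A moving first.
- Budget → Firm B plays Low (best of 11, 4, 1); Firm A gets 9.
- Value → Firm B plays Low (best of 15, 9, 4); Firm A gets 3.
- Plus → Firm B plays Low (best of 10, 7, 8); Firm A gets 14.
- Premium → Firm B plays Low (best of 15, 11, 1); Firm A gets 8.
Maximizing over 9, 3, 14, 8, Firm A chooses Plus. Subgame-perfect outcome: (Plus, Low) with payoffs (14, 10).

10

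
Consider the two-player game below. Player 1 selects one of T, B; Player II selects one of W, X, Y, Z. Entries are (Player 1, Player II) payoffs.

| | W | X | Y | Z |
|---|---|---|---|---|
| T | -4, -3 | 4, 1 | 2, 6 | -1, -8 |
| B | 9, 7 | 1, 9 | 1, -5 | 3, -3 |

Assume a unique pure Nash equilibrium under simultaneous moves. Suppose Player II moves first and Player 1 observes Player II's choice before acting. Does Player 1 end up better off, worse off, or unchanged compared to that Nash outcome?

better off

Work backward from Player 1's decision.
- W: BR = B, leader payoff 7.
- X: BR = T, leader payoff 1.
- Y: BR = T, leader payoff 6.
- Z: BR = B, leader payoff -3.
Among 7, 1, 6, -3, the best is 7 at W. Subgame-perfect outcome: (B, W) with payoffs (9, 7).
Under simultaneous play:
Player 1's best replies: W→B; X→T; Y→T; Z→B.
Player II's best replies: T→Y; B→X.
The unique mutual best reply is (T, Y), giving (2, 6).
Player 1 earns 9 sequentially versus 2 at the Nash outcome: better off.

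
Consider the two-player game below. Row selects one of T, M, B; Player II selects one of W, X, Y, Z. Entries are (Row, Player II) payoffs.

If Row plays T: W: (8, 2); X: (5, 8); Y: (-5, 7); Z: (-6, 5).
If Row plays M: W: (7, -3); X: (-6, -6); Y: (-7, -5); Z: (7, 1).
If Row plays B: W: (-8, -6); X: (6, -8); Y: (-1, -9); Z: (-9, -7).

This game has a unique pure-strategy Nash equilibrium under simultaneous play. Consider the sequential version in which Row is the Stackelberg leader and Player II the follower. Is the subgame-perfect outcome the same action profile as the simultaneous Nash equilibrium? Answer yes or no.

yes

Player II best-responds to each possible Row move:
- T → Player II plays X (best of 2, 8, 7, 5); Row gets 5.
- M → Player II plays Z (best of -3, -6, -5, 1); Row gets 7.
- B → Player II plays W (best of -6, -8, -9, -7); Row gets -8.
Maximizing over 5, 7, -8, Row chooses M. Subgame-perfect outcome: (M, Z) with payoffs (7, 1).
For the simultaneous game, intersect best replies.
Row's best replies: W→T; X→B; Y→B; Z→M.
Player II's best replies: T→X; M→Z; B→W.
Only (M, Z) has each player best-responding; Nash payoffs (7, 1).
Sequential outcome (M, Z) coincides with the Nash profile (M, Z).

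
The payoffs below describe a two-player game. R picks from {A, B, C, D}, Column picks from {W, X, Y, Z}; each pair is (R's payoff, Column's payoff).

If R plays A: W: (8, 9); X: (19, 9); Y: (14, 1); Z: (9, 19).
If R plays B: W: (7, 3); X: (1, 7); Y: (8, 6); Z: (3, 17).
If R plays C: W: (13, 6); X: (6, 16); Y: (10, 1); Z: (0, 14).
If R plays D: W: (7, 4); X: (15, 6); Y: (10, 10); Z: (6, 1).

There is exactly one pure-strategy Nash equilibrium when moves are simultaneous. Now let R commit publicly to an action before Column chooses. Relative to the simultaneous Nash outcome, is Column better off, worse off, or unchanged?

Solve by backward induction (R leads).
- A: BR = Z, leader payoff 9.
- B: BR = Z, leader payoff 3.
- C: BR = X, leader payoff 6.
- D: BR = Y, leader payoff 10.
Maximizing over 9, 3, 6, 10, R chooses D. Subgame-perfect outcome: (D, Y) with payoffs (10, 10).
Under simultaneous play:
R's best replies: W→C; X→A; Y→A; Z→A.
Column's best replies: A→Z; B→Z; C→X; D→Y.
The unique mutual best reply is (A, Z), giving (9, 19).
Column earns 10 sequentially versus 19 at the Nash outcome: worse off.

worse off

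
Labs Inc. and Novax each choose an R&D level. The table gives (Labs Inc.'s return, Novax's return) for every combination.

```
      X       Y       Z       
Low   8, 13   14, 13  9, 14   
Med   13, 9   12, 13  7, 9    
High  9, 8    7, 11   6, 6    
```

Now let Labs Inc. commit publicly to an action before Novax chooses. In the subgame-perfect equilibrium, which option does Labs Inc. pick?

Solve by backward induction (Labs Inc. leads).
- Low → Novax plays Z (best of 13, 13, 14); Labs Inc. gets 9.
- Med → Novax plays Y (best of 9, 13, 9); Labs Inc. gets 12.
- High → Novax plays Y (best of 8, 11, 6); Labs Inc. gets 7.
Maximizing over 9, 12, 7, Labs Inc. chooses Med. Subgame-perfect outcome: (Med, Y) with payoffs (12, 13).

Med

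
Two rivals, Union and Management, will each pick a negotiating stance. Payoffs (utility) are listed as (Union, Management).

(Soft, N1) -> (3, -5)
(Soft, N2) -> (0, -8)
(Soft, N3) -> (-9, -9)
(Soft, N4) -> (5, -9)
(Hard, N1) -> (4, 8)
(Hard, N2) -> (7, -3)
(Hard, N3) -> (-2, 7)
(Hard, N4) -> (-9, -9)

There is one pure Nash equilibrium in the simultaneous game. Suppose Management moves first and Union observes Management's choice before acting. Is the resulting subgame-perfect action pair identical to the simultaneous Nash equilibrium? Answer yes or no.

Union best-responds to each possible Management move:
- N1: Union compares 3, 4 and picks Hard; Management would get 8.
- N2: Union compares 0, 7 and picks Hard; Management would get -3.
- N3: Union compares -9, -2 and picks Hard; Management would get 7.
- N4: Union compares 5, -9 and picks Soft; Management would get -9.
Maximizing over 8, -3, 7, -9, Management chooses N1. Subgame-perfect outcome: (Hard, N1) with payoffs (4, 8).
Under simultaneous play:
Union's best replies: N1→Hard; N2→Hard; N3→Hard; N4→Soft.
Management's best replies: Soft→N1; Hard→N1.
The unique mutual best reply is (Hard, N1), giving (4, 8).
Sequential outcome (Hard, N1) coincides with the Nash profile (Hard, N1).

yes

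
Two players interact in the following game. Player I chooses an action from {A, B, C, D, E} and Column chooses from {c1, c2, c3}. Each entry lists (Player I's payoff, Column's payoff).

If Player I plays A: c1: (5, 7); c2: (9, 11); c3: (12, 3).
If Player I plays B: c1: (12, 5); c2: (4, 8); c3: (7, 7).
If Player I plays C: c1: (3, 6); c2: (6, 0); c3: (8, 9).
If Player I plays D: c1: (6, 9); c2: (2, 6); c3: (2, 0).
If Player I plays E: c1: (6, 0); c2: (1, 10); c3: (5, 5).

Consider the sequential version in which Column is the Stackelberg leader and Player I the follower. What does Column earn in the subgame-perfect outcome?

Backward induction with Column moving first.
- c1: BR = B, leader payoff 5.
- c2: BR = A, leader payoff 11.
- c3: BR = A, leader payoff 3.
Column's induced payoffs are 5, 11, 3, so Column commits to c2. Subgame-perfect outcome: (A, c2) with payoffs (9, 11).

11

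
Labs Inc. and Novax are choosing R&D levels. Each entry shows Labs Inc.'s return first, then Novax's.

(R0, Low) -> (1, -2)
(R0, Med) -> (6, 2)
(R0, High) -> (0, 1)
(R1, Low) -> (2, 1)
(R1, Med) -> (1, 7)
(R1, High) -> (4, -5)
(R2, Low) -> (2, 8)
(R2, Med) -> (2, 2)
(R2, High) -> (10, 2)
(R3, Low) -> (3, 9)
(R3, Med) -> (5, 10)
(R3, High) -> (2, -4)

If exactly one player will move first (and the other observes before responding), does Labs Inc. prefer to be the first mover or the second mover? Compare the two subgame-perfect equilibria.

If Labs Inc. leads: Novax's best replies are R0→Med, R1→Med, R2→Low, R3→Med; Labs Inc.'s induced payoffs 6, 1, 2, 5; outcome (R0, Med), payoffs (6, 2).
If Novax leads: Labs Inc.'s best replies are Low→R3, Med→R0, High→R2; Novax's induced payoffs 9, 2, 2; outcome (R3, Low), payoffs (3, 9).
Labs Inc. gets 6 moving first and 3 moving second, so Labs Inc. prefers to move first.

first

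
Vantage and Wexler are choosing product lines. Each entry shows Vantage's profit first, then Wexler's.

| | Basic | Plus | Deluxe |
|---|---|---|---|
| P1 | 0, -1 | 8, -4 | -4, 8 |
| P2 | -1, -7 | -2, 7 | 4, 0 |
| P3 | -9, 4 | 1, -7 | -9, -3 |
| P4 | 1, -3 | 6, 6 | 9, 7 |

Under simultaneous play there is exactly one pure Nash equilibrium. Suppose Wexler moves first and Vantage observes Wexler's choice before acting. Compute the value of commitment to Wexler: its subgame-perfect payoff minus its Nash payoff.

Work backward from Vantage's decision.
- Basic: Vantage compares 0, -1, -9, 1 and picks P4; Wexler would get -3.
- Plus: Vantage compares 8, -2, 1, 6 and picks P1; Wexler would get -4.
- Deluxe: Vantage compares -4, 4, -9, 9 and picks P4; Wexler would get 7.
Among -3, -4, 7, the best is 7 at Deluxe. Subgame-perfect outcome: (P4, Deluxe) with payoffs (9, 7).
Now find the simultaneous Nash equilibrium.
Vantage's best replies: Basic→P4; Plus→P1; Deluxe→P4.
Wexler's best replies: P1→Deluxe; P2→Plus; P3→Basic; P4→Deluxe.
Only (P4, Deluxe) has each player best-responding; Nash payoffs (9, 7).
Wexler's commitment gain: 7 − 7 = 0.

0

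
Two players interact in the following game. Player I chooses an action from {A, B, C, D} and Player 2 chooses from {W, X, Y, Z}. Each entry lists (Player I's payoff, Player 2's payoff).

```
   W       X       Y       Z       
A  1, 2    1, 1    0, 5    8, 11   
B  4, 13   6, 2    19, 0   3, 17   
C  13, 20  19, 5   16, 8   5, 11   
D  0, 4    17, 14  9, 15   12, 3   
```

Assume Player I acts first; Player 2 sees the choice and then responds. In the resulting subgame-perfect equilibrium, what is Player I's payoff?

13

Backward induction with Player I moving first.
- A: BR = Z, leader payoff 8.
- B: BR = Z, leader payoff 3.
- C: BR = W, leader payoff 13.
- D: BR = Y, leader payoff 9.
Maximizing over 8, 3, 13, 9, Player I chooses C. Subgame-perfect outcome: (C, W) with payoffs (13, 20).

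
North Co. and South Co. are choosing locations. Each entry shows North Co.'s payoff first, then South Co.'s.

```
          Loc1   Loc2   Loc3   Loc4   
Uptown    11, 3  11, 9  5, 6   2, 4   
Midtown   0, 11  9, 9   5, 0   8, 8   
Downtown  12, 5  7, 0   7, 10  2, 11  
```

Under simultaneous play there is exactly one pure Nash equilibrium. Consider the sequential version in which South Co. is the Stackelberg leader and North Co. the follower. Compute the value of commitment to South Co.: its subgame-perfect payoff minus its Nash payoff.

Work backward from North Co.'s decision.
- Loc1 → North Co. plays Downtown (best of 11, 0, 12); South Co. gets 5.
- Loc2 → North Co. plays Uptown (best of 11, 9, 7); South Co. gets 9.
- Loc3 → North Co. plays Downtown (best of 5, 5, 7); South Co. gets 10.
- Loc4 → North Co. plays Midtown (best of 2, 8, 2); South Co. gets 8.
South Co.'s induced payoffs are 5, 9, 10, 8, so South Co. commits to Loc3. Subgame-perfect outcome: (Downtown, Loc3) with payoffs (7, 10).
For the simultaneous game, intersect best replies.
North Co.'s best replies: Loc1→Downtown; Loc2→Uptown; Loc3→Downtown; Loc4→Midtown.
South Co.'s best replies: Uptown→Loc2; Midtown→Loc1; Downtown→Loc4.
Only (Uptown, Loc2) has each player best-responding; Nash payoffs (11, 9).
South Co.'s commitment gain: 10 − 9 = 1.

1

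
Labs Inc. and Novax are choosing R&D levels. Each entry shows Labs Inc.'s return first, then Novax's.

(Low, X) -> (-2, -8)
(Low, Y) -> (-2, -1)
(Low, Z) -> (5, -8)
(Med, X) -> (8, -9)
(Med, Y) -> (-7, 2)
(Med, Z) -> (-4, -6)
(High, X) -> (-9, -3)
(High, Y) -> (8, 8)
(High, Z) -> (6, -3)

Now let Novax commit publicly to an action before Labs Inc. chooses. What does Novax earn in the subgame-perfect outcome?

Labs Inc. best-responds to each possible Novax move:
- X → Labs Inc. plays Med (best of -2, 8, -9); Novax gets -9.
- Y → Labs Inc. plays High (best of -2, -7, 8); Novax gets 8.
- Z → Labs Inc. plays High (best of 5, -4, 6); Novax gets -3.
Novax's induced payoffs are -9, 8, -3, so Novax commits to Y. Subgame-perfect outcome: (High, Y) with payoffs (8, 8).

8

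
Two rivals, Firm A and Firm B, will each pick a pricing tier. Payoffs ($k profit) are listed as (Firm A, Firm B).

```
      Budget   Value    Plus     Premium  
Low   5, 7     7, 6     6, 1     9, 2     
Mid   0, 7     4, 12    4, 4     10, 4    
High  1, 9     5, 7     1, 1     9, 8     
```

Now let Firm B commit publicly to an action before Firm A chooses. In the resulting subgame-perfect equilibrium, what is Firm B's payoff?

Firm A best-responds to each possible Firm B move:
- Budget: Firm A compares 5, 0, 1 and picks Low; Firm B would get 7.
- Value: Firm A compares 7, 4, 5 and picks Low; Firm B would get 6.
- Plus: Firm A compares 6, 4, 1 and picks Low; Firm B would get 1.
- Premium: Firm A compares 9, 10, 9 and picks Mid; Firm B would get 4.
Among 7, 6, 1, 4, the best is 7 at Budget. Subgame-perfect outcome: (Low, Budget) with payoffs (5, 7).

7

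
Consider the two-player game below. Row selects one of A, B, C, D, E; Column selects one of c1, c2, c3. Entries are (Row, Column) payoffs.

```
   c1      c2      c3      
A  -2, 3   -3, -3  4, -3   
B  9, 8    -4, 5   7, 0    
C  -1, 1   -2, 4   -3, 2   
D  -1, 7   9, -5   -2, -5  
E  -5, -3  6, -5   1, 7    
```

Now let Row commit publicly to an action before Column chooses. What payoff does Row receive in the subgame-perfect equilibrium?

9

Column best-responds to each possible Row move:
- A: BR = c1, leader payoff -2.
- B: BR = c1, leader payoff 9.
- C: BR = c2, leader payoff -2.
- D: BR = c1, leader payoff -1.
- E: BR = c3, leader payoff 1.
Maximizing over -2, 9, -2, -1, 1, Row chooses B. Subgame-perfect outcome: (B, c1) with payoffs (9, 8).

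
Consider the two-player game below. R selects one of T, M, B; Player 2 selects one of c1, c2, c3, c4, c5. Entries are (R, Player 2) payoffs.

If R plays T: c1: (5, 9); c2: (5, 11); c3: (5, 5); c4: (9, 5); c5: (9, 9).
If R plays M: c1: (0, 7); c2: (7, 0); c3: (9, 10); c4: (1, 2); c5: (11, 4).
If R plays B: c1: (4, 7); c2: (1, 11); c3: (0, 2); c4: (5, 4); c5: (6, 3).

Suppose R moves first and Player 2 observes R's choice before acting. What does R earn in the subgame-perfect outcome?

Solve by backward induction (R leads).
- T: BR = c2, leader payoff 5.
- M: BR = c3, leader payoff 9.
- B: BR = c2, leader payoff 1.
R's induced payoffs are 5, 9, 1, so R commits to M. Subgame-perfect outcome: (M, c3) with payoffs (9, 10).

9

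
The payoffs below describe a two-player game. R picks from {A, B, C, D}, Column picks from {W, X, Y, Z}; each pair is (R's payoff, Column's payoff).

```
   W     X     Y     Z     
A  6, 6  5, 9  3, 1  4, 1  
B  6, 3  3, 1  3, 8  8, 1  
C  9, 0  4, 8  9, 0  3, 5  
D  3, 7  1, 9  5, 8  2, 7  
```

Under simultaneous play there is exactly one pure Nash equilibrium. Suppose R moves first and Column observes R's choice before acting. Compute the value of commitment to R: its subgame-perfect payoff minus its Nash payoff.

0

Backward induction with R moving first.
- A → Column plays X (best of 6, 9, 1, 1); R gets 5.
- B → Column plays Y (best of 3, 1, 8, 1); R gets 3.
- C → Column plays X (best of 0, 8, 0, 5); R gets 4.
- D → Column plays X (best of 7, 9, 8, 7); R gets 1.
R's induced payoffs are 5, 3, 4, 1, so R commits to A. Subgame-perfect outcome: (A, X) with payoffs (5, 9).
For the simultaneous game, intersect best replies.
R's best replies: W→C; X→A; Y→C; Z→B.
Column's best replies: A→X; B→Y; C→X; D→X.
The unique mutual best reply is (A, X), giving (5, 9).
R's commitment gain: 5 − 5 = 0.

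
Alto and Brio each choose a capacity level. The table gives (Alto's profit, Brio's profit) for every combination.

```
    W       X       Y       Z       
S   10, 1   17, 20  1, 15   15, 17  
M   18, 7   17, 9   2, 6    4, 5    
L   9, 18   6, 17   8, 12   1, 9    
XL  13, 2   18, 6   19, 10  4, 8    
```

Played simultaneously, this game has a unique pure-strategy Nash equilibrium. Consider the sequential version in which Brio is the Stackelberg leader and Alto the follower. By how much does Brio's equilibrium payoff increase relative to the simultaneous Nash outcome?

7

Alto best-responds to each possible Brio move:
- W: BR = M, leader payoff 7.
- X: BR = XL, leader payoff 6.
- Y: BR = XL, leader payoff 10.
- Z: BR = S, leader payoff 17.
Among 7, 6, 10, 17, the best is 17 at Z. Subgame-perfect outcome: (S, Z) with payoffs (15, 17).
Now find the simultaneous Nash equilibrium.
Alto's best replies: W→M; X→XL; Y→XL; Z→S.
Brio's best replies: S→X; M→X; L→W; XL→Y.
The unique mutual best reply is (XL, Y), giving (19, 10).
Brio's commitment gain: 17 − 10 = 7.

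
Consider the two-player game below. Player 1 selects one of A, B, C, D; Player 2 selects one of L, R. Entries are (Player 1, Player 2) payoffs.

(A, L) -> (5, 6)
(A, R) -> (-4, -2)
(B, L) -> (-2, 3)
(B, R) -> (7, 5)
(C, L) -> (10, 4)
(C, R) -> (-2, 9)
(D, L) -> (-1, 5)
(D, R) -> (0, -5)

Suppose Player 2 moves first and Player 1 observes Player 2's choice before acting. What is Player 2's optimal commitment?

R

Work backward from Player 1's decision.
- L: BR = C, leader payoff 4.
- R: BR = B, leader payoff 5.
Maximizing over 4, 5, Player 2 chooses R. Subgame-perfect outcome: (B, R) with payoffs (7, 5).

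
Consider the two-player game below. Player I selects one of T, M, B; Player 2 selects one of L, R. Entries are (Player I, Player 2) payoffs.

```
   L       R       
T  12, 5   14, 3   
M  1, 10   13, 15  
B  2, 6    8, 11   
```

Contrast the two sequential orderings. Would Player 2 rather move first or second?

If Player I leads: Player 2's best replies are T→L, M→R, B→R; Player I's induced payoffs 12, 13, 8; outcome (M, R), payoffs (13, 15).
If Player 2 leads: Player I's best replies are L→T, R→T; Player 2's induced payoffs 5, 3; outcome (T, L), payoffs (12, 5).
Player 2 gets 5 moving first and 15 moving second, so Player 2 prefers to move second.

second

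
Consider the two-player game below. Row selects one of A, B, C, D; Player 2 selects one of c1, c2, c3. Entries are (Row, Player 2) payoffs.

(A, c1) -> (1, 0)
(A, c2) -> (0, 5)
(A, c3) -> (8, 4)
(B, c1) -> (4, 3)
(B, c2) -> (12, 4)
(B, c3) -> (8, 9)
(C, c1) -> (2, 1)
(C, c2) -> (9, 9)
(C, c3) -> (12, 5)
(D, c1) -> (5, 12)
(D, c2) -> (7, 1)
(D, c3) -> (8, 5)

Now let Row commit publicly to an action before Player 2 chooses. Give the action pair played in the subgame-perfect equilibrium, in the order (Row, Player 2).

(C, c2)

Player 2 best-responds to each possible Row move:
- A: BR = c2, leader payoff 0.
- B: BR = c3, leader payoff 8.
- C: BR = c2, leader payoff 9.
- D: BR = c1, leader payoff 5.
Row's induced payoffs are 0, 8, 9, 5, so Row commits to C. Subgame-perfect outcome: (C, c2) with payoffs (9, 9).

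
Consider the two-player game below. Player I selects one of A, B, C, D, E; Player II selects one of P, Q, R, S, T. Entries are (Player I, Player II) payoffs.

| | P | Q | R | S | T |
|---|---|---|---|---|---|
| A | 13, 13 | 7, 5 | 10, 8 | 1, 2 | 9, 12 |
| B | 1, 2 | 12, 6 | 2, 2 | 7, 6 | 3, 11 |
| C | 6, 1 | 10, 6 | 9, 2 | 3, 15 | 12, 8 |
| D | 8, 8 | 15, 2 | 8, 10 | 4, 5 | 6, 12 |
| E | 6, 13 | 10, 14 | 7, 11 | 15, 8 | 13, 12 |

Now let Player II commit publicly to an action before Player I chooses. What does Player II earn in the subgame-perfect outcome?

Solve by backward induction (Player II leads).
- P: BR = A, leader payoff 13.
- Q: BR = D, leader payoff 2.
- R: BR = A, leader payoff 8.
- S: BR = E, leader payoff 8.
- T: BR = E, leader payoff 12.
Maximizing over 13, 2, 8, 8, 12, Player II chooses P. Subgame-perfect outcome: (A, P) with payoffs (13, 13).

13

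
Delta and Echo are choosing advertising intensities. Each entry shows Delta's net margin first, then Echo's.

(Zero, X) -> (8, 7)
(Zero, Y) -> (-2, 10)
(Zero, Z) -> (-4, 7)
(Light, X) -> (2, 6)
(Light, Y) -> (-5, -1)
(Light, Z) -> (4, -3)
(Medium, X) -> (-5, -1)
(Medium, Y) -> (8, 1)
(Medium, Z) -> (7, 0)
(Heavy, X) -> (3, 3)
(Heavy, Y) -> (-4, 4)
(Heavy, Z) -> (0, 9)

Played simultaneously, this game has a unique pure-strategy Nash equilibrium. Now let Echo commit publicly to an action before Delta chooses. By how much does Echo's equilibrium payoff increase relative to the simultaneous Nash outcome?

6

Work backward from Delta's decision.
- X → Delta plays Zero (best of 8, 2, -5, 3); Echo gets 7.
- Y → Delta plays Medium (best of -2, -5, 8, -4); Echo gets 1.
- Z → Delta plays Medium (best of -4, 4, 7, 0); Echo gets 0.
Maximizing over 7, 1, 0, Echo chooses X. Subgame-perfect outcome: (Zero, X) with payoffs (8, 7).
For the simultaneous game, intersect best replies.
Delta's best replies: X→Zero; Y→Medium; Z→Medium.
Echo's best replies: Zero→Y; Light→X; Medium→Y; Heavy→Z.
Only (Medium, Y) has each player best-responding; Nash payoffs (8, 1).
Echo's commitment gain: 7 − 1 = 6.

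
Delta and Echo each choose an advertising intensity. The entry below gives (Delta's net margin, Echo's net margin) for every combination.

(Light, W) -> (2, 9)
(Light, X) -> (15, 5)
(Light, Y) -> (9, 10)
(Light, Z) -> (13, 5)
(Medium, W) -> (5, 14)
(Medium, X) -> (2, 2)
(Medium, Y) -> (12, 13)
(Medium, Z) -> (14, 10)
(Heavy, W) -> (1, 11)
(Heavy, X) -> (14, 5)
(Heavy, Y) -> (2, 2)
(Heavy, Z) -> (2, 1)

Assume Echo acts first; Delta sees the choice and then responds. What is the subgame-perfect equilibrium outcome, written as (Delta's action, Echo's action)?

Solve by backward induction (Echo leads).
- W: BR = Medium, leader payoff 14.
- X: BR = Light, leader payoff 5.
- Y: BR = Medium, leader payoff 13.
- Z: BR = Medium, leader payoff 10.
Maximizing over 14, 5, 13, 10, Echo chooses W. Subgame-perfect outcome: (Medium, W) with payoffs (5, 14).

(Medium, W)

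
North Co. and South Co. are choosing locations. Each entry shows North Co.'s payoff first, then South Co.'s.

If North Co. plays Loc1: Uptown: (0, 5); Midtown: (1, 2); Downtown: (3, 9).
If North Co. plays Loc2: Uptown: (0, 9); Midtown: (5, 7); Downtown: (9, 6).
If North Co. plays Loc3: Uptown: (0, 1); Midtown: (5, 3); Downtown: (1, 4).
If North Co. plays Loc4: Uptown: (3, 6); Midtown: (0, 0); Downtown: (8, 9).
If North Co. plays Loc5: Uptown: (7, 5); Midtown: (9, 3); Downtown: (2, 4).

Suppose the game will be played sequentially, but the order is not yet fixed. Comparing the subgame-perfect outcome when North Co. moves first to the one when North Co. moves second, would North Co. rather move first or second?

second

If North Co. leads: South Co.'s best replies are Loc1→Downtown, Loc2→Uptown, Loc3→Downtown, Loc4→Downtown, Loc5→Uptown; North Co.'s induced payoffs 3, 0, 1, 8, 7; outcome (Loc4, Downtown), payoffs (8, 9).
If South Co. leads: North Co.'s best replies are Uptown→Loc5, Midtown→Loc5, Downtown→Loc2; South Co.'s induced payoffs 5, 3, 6; outcome (Loc2, Downtown), payoffs (9, 6).
North Co. gets 8 moving first and 9 moving second, so North Co. prefers to move second.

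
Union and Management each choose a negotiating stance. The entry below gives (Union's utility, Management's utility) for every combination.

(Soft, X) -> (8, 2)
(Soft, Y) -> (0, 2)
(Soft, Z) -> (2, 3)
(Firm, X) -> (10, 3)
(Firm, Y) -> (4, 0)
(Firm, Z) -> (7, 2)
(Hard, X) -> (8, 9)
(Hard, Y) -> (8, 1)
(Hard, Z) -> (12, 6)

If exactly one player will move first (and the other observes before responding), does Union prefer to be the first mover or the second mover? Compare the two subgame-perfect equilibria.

second

If Union leads: Management's best replies are Soft→Z, Firm→X, Hard→X; Union's induced payoffs 2, 10, 8; outcome (Firm, X), payoffs (10, 3).
If Management leads: Union's best replies are X→Firm, Y→Hard, Z→Hard; Management's induced payoffs 3, 1, 6; outcome (Hard, Z), payoffs (12, 6).
Union gets 10 moving first and 12 moving second, so Union prefers to move second.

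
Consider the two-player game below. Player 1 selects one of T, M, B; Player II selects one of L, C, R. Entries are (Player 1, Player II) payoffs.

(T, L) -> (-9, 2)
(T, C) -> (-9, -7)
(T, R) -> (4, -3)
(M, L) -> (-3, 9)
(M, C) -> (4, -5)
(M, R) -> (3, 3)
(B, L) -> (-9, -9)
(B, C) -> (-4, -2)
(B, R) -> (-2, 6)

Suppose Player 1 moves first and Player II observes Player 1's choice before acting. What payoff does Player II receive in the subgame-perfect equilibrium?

6

Backward induction with Player 1 moving first.
- T → Player II plays L (best of 2, -7, -3); Player 1 gets -9.
- M → Player II plays L (best of 9, -5, 3); Player 1 gets -3.
- B → Player II plays R (best of -9, -2, 6); Player 1 gets -2.
Among -9, -3, -2, the best is -2 at B. Subgame-perfect outcome: (B, R) with payoffs (-2, 6).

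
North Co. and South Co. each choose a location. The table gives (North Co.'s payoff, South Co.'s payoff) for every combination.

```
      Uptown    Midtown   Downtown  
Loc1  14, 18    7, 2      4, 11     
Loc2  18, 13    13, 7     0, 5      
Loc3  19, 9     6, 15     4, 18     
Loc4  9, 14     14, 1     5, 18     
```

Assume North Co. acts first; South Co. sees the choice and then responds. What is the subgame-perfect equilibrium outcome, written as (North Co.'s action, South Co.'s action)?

Backward induction with North Co. moving first.
- Loc1 → South Co. plays Uptown (best of 18, 2, 11); North Co. gets 14.
- Loc2 → South Co. plays Uptown (best of 13, 7, 5); North Co. gets 18.
- Loc3 → South Co. plays Downtown (best of 9, 15, 18); North Co. gets 4.
- Loc4 → South Co. plays Downtown (best of 14, 1, 18); North Co. gets 5.
Among 14, 18, 4, 5, the best is 18 at Loc2. Subgame-perfect outcome: (Loc2, Uptown) with payoffs (18, 13).

(Loc2, Uptown)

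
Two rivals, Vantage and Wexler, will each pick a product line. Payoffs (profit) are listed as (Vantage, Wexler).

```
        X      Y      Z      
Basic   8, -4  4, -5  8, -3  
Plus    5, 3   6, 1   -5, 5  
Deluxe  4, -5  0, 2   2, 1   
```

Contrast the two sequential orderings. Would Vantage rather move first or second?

If Vantage leads: Wexler's best replies are Basic→Z, Plus→Z, Deluxe→Y; Vantage's induced payoffs 8, -5, 0; outcome (Basic, Z), payoffs (8, -3).
If Wexler leads: Vantage's best replies are X→Basic, Y→Plus, Z→Basic; Wexler's induced payoffs -4, 1, -3; outcome (Plus, Y), payoffs (6, 1).
Vantage gets 8 moving first and 6 moving second, so Vantage prefers to move first.

first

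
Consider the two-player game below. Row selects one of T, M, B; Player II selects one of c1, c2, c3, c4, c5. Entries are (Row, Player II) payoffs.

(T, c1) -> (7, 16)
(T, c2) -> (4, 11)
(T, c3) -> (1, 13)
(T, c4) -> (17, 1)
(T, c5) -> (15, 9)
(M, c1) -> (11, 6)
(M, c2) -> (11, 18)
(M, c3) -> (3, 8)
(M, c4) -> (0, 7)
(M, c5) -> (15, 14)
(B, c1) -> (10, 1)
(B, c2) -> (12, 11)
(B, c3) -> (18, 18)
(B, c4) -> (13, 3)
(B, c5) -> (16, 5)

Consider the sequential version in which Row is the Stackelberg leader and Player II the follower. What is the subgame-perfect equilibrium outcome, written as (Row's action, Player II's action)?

Work backward from Player II's decision.
- T: BR = c1, leader payoff 7.
- M: BR = c2, leader payoff 11.
- B: BR = c3, leader payoff 18.
Row's induced payoffs are 7, 11, 18, so Row commits to B. Subgame-perfect outcome: (B, c3) with payoffs (18, 18).

(B, c3)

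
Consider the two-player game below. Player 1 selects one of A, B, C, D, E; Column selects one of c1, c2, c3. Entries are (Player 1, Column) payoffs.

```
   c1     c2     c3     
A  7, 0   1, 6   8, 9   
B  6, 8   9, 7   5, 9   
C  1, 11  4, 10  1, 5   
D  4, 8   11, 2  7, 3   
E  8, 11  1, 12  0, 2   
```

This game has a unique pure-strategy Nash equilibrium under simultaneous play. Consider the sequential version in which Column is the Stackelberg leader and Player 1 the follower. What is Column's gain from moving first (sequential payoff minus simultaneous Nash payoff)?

2

Backward induction with Column moving first.
- c1 → Player 1 plays E (best of 7, 6, 1, 4, 8); Column gets 11.
- c2 → Player 1 plays D (best of 1, 9, 4, 11, 1); Column gets 2.
- c3 → Player 1 plays A (best of 8, 5, 1, 7, 0); Column gets 9.
Column's induced payoffs are 11, 2, 9, so Column commits to c1. Subgame-perfect outcome: (E, c1) with payoffs (8, 11).
Under simultaneous play:
Player 1's best replies: c1→E; c2→D; c3→A.
Column's best replies: A→c3; B→c3; C→c1; D→c1; E→c2.
The unique mutual best reply is (A, c3), giving (8, 9).
Column's commitment gain: 11 − 9 = 2.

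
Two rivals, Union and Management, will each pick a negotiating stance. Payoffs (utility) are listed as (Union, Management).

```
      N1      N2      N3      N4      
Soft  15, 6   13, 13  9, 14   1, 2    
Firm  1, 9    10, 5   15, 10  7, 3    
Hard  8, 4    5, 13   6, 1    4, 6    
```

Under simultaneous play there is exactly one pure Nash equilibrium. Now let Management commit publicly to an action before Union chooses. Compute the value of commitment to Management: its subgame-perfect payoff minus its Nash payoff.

Work backward from Union's decision.
- N1: Union compares 15, 1, 8 and picks Soft; Management would get 6.
- N2: Union compares 13, 10, 5 and picks Soft; Management would get 13.
- N3: Union compares 9, 15, 6 and picks Firm; Management would get 10.
- N4: Union compares 1, 7, 4 and picks Firm; Management would get 3.
Maximizing over 6, 13, 10, 3, Management chooses N2. Subgame-perfect outcome: (Soft, N2) with payoffs (13, 13).
For the simultaneous game, intersect best replies.
Union's best replies: N1→Soft; N2→Soft; N3→Firm; N4→Firm.
Management's best replies: Soft→N3; Firm→N3; Hard→N2.
The unique mutual best reply is (Firm, N3), giving (15, 10).
Management's commitment gain: 13 − 10 = 3.

3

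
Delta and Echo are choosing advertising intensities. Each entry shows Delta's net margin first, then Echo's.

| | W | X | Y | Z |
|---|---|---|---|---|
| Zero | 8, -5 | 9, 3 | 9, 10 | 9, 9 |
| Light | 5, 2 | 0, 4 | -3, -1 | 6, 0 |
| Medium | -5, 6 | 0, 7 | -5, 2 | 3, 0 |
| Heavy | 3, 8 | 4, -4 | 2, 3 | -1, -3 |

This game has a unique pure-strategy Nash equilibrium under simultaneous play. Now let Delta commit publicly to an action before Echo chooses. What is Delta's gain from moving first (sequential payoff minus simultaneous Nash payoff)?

Backward induction with Delta moving first.
- Zero: BR = Y, leader payoff 9.
- Light: BR = X, leader payoff 0.
- Medium: BR = X, leader payoff 0.
- Heavy: BR = W, leader payoff 3.
Among 9, 0, 0, 3, the best is 9 at Zero. Subgame-perfect outcome: (Zero, Y) with payoffs (9, 10).
For the simultaneous game, intersect best replies.
Delta's best replies: W→Zero; X→Zero; Y→Zero; Z→Zero.
Echo's best replies: Zero→Y; Light→X; Medium→X; Heavy→W.
The unique mutual best reply is (Zero, Y), giving (9, 10).
Delta's commitment gain: 9 − 9 = 0.

0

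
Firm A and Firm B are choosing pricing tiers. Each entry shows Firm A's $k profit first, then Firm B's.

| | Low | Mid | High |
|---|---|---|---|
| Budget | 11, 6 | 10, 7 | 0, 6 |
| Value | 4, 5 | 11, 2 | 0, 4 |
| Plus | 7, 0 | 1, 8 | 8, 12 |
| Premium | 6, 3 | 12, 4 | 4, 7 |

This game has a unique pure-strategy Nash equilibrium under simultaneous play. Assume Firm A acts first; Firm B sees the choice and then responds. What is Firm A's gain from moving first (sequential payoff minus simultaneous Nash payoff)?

2

Solve by backward induction (Firm A leads).
- Budget → Firm B plays Mid (best of 6, 7, 6); Firm A gets 10.
- Value → Firm B plays Low (best of 5, 2, 4); Firm A gets 4.
- Plus → Firm B plays High (best of 0, 8, 12); Firm A gets 8.
- Premium → Firm B plays High (best of 3, 4, 7); Firm A gets 4.
Maximizing over 10, 4, 8, 4, Firm A chooses Budget. Subgame-perfect outcome: (Budget, Mid) with payoffs (10, 7).
Now find the simultaneous Nash equilibrium.
Firm A's best replies: Low→Budget; Mid→Premium; High→Plus.
Firm B's best replies: Budget→Mid; Value→Low; Plus→High; Premium→High.
Only (Plus, High) has each player best-responding; Nash payoffs (8, 12).
Firm A's commitment gain: 10 − 8 = 2.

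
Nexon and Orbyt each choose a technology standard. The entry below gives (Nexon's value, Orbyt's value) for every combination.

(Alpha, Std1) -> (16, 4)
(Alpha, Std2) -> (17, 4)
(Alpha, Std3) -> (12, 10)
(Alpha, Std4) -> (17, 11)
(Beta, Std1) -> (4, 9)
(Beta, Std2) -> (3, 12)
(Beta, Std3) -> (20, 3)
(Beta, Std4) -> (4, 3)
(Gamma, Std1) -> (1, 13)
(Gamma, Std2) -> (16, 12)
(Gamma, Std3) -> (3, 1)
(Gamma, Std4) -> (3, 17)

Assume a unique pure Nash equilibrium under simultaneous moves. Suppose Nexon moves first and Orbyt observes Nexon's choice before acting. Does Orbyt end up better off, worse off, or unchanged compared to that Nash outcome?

unchanged

Work backward from Orbyt's decision.
- Alpha → Orbyt plays Std4 (best of 4, 4, 10, 11); Nexon gets 17.
- Beta → Orbyt plays Std2 (best of 9, 12, 3, 3); Nexon gets 3.
- Gamma → Orbyt plays Std4 (best of 13, 12, 1, 17); Nexon gets 3.
Among 17, 3, 3, the best is 17 at Alpha. Subgame-perfect outcome: (Alpha, Std4) with payoffs (17, 11).
Under simultaneous play:
Nexon's best replies: Std1→Alpha; Std2→Alpha; Std3→Beta; Std4→Alpha.
Orbyt's best replies: Alpha→Std4; Beta→Std2; Gamma→Std4.
Only (Alpha, Std4) has each player best-responding; Nash payoffs (17, 11).
Orbyt earns 11 sequentially versus 11 at the Nash outcome: unchanged.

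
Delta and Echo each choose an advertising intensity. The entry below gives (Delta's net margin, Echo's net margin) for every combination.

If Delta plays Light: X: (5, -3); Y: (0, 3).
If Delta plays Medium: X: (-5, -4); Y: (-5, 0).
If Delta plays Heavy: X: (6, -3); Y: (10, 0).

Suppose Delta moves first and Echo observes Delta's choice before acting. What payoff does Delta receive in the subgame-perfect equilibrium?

10

Echo best-responds to each possible Delta move:
- Light: Echo compares -3, 3 and picks Y; Delta would get 0.
- Medium: Echo compares -4, 0 and picks Y; Delta would get -5.
- Heavy: Echo compares -3, 0 and picks Y; Delta would get 10.
Maximizing over 0, -5, 10, Delta chooses Heavy. Subgame-perfect outcome: (Heavy, Y) with payoffs (10, 0).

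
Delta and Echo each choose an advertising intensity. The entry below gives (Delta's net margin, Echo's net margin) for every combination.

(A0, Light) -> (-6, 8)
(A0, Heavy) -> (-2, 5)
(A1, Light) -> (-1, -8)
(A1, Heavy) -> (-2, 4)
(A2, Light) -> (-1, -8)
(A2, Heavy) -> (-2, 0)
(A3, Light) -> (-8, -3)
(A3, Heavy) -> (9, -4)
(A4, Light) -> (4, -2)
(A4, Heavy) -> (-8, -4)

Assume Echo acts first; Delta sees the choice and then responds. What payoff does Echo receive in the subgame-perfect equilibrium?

Backward induction with Echo moving first.
- Light: Delta compares -6, -1, -1, -8, 4 and picks A4; Echo would get -2.
- Heavy: Delta compares -2, -2, -2, 9, -8 and picks A3; Echo would get -4.
Maximizing over -2, -4, Echo chooses Light. Subgame-perfect outcome: (A4, Light) with payoffs (4, -2).

-2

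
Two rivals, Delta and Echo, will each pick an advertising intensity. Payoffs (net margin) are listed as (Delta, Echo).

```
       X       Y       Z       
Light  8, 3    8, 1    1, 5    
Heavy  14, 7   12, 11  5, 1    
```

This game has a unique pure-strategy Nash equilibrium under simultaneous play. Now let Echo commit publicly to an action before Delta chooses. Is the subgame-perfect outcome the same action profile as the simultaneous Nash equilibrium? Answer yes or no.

Work backward from Delta's decision.
- X: BR = Heavy, leader payoff 7.
- Y: BR = Heavy, leader payoff 11.
- Z: BR = Heavy, leader payoff 1.
Among 7, 11, 1, the best is 11 at Y. Subgame-perfect outcome: (Heavy, Y) with payoffs (12, 11).
Now find the simultaneous Nash equilibrium.
Delta's best replies: X→Heavy; Y→Heavy; Z→Heavy.
Echo's best replies: Light→Z; Heavy→Y.
Only (Heavy, Y) has each player best-responding; Nash payoffs (12, 11).
Sequential outcome (Heavy, Y) coincides with the Nash profile (Heavy, Y).

yes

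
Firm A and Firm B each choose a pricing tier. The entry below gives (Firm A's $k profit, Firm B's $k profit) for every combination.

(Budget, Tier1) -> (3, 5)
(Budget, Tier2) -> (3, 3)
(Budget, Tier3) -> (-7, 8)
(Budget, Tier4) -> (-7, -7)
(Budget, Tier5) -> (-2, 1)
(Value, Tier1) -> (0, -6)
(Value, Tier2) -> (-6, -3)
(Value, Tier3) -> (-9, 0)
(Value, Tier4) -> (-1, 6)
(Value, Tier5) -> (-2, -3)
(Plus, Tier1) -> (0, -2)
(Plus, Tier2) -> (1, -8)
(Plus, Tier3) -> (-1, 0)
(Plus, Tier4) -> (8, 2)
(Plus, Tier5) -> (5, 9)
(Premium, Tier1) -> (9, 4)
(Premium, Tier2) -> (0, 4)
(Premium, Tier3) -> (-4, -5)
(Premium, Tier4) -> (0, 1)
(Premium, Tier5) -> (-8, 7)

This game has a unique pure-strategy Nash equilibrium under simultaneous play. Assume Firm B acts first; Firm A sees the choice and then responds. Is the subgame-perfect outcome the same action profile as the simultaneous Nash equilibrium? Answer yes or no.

yes

Work backward from Firm A's decision.
- Tier1: Firm A compares 3, 0, 0, 9 and picks Premium; Firm B would get 4.
- Tier2: Firm A compares 3, -6, 1, 0 and picks Budget; Firm B would get 3.
- Tier3: Firm A compares -7, -9, -1, -4 and picks Plus; Firm B would get 0.
- Tier4: Firm A compares -7, -1, 8, 0 and picks Plus; Firm B would get 2.
- Tier5: Firm A compares -2, -2, 5, -8 and picks Plus; Firm B would get 9.
Among 4, 3, 0, 2, 9, the best is 9 at Tier5. Subgame-perfect outcome: (Plus, Tier5) with payoffs (5, 9).
Under simultaneous play:
Firm A's best replies: Tier1→Premium; Tier2→Budget; Tier3→Plus; Tier4→Plus; Tier5→Plus.
Firm B's best replies: Budget→Tier3; Value→Tier4; Plus→Tier5; Premium→Tier5.
The unique mutual best reply is (Plus, Tier5), giving (5, 9).
Sequential outcome (Plus, Tier5) coincides with the Nash profile (Plus, Tier5).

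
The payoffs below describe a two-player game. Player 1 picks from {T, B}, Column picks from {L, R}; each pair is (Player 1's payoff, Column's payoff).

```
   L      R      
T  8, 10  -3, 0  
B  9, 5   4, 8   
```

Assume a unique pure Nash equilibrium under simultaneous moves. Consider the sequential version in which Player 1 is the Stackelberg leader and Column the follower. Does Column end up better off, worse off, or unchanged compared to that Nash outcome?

better off

Column best-responds to each possible Player 1 move:
- T → Column plays L (best of 10, 0); Player 1 gets 8.
- B → Column plays R (best of 5, 8); Player 1 gets 4.
Among 8, 4, the best is 8 at T. Subgame-perfect outcome: (T, L) with payoffs (8, 10).
Now find the simultaneous Nash equilibrium.
Player 1's best replies: L→B; R→B.
Column's best replies: T→L; B→R.
Only (B, R) has each player best-responding; Nash payoffs (4, 8).
Column earns 10 sequentially versus 8 at the Nash outcome: better off.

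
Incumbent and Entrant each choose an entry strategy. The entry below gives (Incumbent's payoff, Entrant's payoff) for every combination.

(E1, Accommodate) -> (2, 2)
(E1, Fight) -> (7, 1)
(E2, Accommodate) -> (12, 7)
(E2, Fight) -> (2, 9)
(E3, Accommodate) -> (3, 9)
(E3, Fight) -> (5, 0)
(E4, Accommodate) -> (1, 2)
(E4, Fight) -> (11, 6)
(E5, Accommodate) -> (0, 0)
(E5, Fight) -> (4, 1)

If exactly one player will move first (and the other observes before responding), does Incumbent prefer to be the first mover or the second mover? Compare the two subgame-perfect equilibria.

second

If Incumbent leads: Entrant's best replies are E1→Accommodate, E2→Fight, E3→Accommodate, E4→Fight, E5→Fight; Incumbent's induced payoffs 2, 2, 3, 11, 4; outcome (E4, Fight), payoffs (11, 6).
If Entrant leads: Incumbent's best replies are Accommodate→E2, Fight→E4; Entrant's induced payoffs 7, 6; outcome (E2, Accommodate), payoffs (12, 7).
Incumbent gets 11 moving first and 12 moving second, so Incumbent prefers to move second.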